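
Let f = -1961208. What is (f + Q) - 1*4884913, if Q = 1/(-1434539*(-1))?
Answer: -9821027573218/1434539 ≈ -6.8461e+6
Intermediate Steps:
Q = 1/1434539 ≈ 6.9709e-7
(f + Q) - 1*4884913 = (-1961208 + 1/1434539) - 1*4884913 = -2813429363111/1434539 - 4884913 = -9821027573218/1434539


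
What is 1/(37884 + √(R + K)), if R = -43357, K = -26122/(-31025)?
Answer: 106850100/4048031472473 - 5*I*√1669299880523/44528346197203 ≈ 2.6396e-5 - 1.4508e-7*I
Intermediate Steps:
K = 26122/31025 (K = -26122*(-1/31025) = 26122/31025 ≈ 0.84197)
1/(37884 + √(R + K)) = 1/(37884 + √(-43357 + 26122/31025)) = 1/(37884 + √(-1345124803/31025)) = 1/(37884 + I*√1669299880523/6205)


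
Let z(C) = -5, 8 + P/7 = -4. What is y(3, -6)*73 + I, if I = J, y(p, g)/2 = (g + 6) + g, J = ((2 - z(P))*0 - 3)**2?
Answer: -867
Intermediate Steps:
P = -84 (P = -56 + 7*(-4) = -56 - 28 = -84)
J = 9 (J = ((2 - 1*(-5))*0 - 3)**2 = ((2 + 5)*0 - 3)**2 = (7*0 - 3)**2 = (0 - 3)**2 = (-3)**2 = 9)
y(p, g) = 12 + 4*g (y(p, g) = 2*((g + 6) + g) = 2*((6 + g) + g) = 2*(6 + 2*g) = 12 + 4*g)
I = 9
y(3, -6)*73 + I = (12 + 4*(-6))*73 + 9 = (12 - 24)*73 + 9 = -12*73 + 9 = -876 + 9 = -867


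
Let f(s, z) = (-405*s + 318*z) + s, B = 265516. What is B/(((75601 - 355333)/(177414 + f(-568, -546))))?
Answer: -15483432782/69933 ≈ -2.2140e+5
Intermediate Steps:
f(s, z) = -404*s + 318*z
B/(((75601 - 355333)/(177414 + f(-568, -546)))) = 265516/(((75601 - 355333)/(177414 + (-404*(-568) + 318*(-546))))) = 265516/((-279732/(177414 + (229472 - 173628)))) = 265516/((-279732/(177414 + 55844))) = 265516/((-279732/233258)) = 265516/((-279732*1/233258)) = 265516/(-139866/116629) = 265516*(-116629/139866) = -15483432782/69933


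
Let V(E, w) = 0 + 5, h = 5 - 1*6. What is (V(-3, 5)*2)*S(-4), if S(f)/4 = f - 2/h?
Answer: -80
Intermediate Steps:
h = -1 (h = 5 - 6 = -1)
S(f) = 8 + 4*f (S(f) = 4*(f - 2/(-1)) = 4*(f - 2*(-1)) = 4*(f + 2) = 4*(2 + f) = 8 + 4*f)
V(E, w) = 5
(V(-3, 5)*2)*S(-4) = (5*2)*(8 + 4*(-4)) = 10*(8 - 16) = 10*(-8) = -80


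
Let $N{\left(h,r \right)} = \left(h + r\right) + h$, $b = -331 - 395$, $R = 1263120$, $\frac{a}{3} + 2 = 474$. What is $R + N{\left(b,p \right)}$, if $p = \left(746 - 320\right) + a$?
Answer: $1263510$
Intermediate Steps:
$a = 1416$ ($a = -6 + 3 \cdot 474 = -6 + 1422 = 1416$)
$b = -726$ ($b = -331 - 395 = -726$)
$p = 1842$ ($p = \left(746 - 320\right) + 1416 = 426 + 1416 = 1842$)
$N{\left(h,r \right)} = r + 2 h$
$R + N{\left(b,p \right)} = 1263120 + \left(1842 + 2 \left(-726\right)\right) = 1263120 + \left(1842 - 1452\right) = 1263120 + 390 = 1263510$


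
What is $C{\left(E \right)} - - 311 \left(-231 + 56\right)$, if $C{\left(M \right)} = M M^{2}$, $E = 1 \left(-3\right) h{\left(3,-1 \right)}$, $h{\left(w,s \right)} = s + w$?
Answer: $-54641$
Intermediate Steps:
$E = -6$ ($E = 1 \left(-3\right) \left(-1 + 3\right) = \left(-3\right) 2 = -6$)
$C{\left(M \right)} = M^{3}$
$C{\left(E \right)} - - 311 \left(-231 + 56\right) = \left(-6\right)^{3} - - 311 \left(-231 + 56\right) = -216 - \left(-311\right) \left(-175\right) = -216 - 54425 = -54641$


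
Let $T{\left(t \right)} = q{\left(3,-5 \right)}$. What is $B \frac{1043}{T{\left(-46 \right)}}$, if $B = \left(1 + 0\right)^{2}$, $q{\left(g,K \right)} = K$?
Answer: $- \frac{1043}{5} \approx -208.6$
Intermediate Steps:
$T{\left(t \right)} = -5$
$B = 1$ ($B = 1^{2} = 1$)
$B \frac{1043}{T{\left(-46 \right)}} = 1 \frac{1043}{-5} = 1 \cdot 1043 \left(- \frac{1}{5}\right) = 1 \left(- \frac{1043}{5}\right) = - \frac{1043}{5}$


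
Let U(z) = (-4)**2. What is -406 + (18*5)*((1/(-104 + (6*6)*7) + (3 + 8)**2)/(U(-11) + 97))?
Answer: -2589067/8362 ≈ -309.62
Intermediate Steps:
U(z) = 16
-406 + (18*5)*((1/(-104 + (6*6)*7) + (3 + 8)**2)/(U(-11) + 97)) = -406 + (18*5)*((1/(-104 + (6*6)*7) + (3 + 8)**2)/(16 + 97)) = -406 + 90*((1/(-104 + 36*7) + 11**2)/113) = -406 + 90*((1/(-104 + 252) + 121)*(1/113)) = -406 + 90*((1/148 + 121)*(1/113)) = -406 + 90*((17909/148)*(1/113)) = -406 + 90*(17909/16724) = -406 + 805905/8362 = -2589067/8362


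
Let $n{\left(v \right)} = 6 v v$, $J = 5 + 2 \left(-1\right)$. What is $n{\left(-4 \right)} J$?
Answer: $288$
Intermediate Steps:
$J = 3$ ($J = 5 - 2 = 3$)
$n{\left(v \right)} = 6 v^{2}$
$n{\left(-4 \right)} J = 6 \left(-4\right)^{2} \cdot 3 = 6 \cdot 16 \cdot 3 = 96 \cdot 3 = 288$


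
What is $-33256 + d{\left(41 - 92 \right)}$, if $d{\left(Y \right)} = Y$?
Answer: $-33307$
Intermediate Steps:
$-33256 + d{\left(41 - 92 \right)} = -33256 + \left(41 - 92\right) = -33256 - 51 = -33307$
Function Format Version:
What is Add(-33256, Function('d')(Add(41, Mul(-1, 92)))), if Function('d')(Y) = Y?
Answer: -33307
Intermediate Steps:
Add(-33256, Function('d')(Add(41, Mul(-1, 92)))) = Add(-33256, Add(41, Mul(-1, 92))) = Add(-33256, Add(41, -92)) = Add(-33256, -51) = -33307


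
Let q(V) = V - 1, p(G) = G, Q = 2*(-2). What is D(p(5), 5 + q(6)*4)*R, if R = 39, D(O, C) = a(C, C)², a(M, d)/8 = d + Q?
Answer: 1100736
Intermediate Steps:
Q = -4
a(M, d) = -32 + 8*d (a(M, d) = 8*(d - 4) = 8*(-4 + d) = -32 + 8*d)
q(V) = -1 + V
D(O, C) = (-32 + 8*C)²
D(p(5), 5 + q(6)*4)*R = (64*(-4 + (5 + (-1 + 6)*4))²)*39 = (64*(-4 + (5 + 5*4))²)*39 = (64*(-4 + (5 + 20))²)*39 = (64*(-4 + 25)²)*39 = (64*21²)*39 = (64*441)*39 = 28224*39 = 1100736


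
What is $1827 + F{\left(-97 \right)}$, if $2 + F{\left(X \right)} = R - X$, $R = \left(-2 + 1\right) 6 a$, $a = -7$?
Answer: $1964$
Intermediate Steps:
$R = 42$ ($R = \left(-2 + 1\right) 6 \left(-7\right) = \left(-1\right) 6 \left(-7\right) = \left(-6\right) \left(-7\right) = 42$)
$F{\left(X \right)} = 40 - X$ ($F{\left(X \right)} = -2 - \left(-42 + X\right) = 40 - X$)
$1827 + F{\left(-97 \right)} = 1827 + \left(40 - -97\right) = 1827 + \left(40 + 97\right) = 1827 + 137 = 1964$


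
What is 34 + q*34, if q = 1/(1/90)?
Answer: 3094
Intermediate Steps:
q = 90 (q = 1/(1/90) = 90)
34 + q*34 = 34 + 90*34 = 34 + 3060 = 3094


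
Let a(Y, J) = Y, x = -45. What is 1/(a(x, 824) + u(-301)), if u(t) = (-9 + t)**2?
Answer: 1/96055 ≈ 1.0411e-5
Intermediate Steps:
1/(a(x, 824) + u(-301)) = 1/(-45 + (-9 - 301)**2) = 1/(-45 + (-310)**2) = 1/(-45 + 96100) = 1/96055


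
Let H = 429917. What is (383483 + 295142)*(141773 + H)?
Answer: 387963126250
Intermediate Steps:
(383483 + 295142)*(141773 + H) = (383483 + 295142)*(141773 + 429917) = 678625*571690 = 387963126250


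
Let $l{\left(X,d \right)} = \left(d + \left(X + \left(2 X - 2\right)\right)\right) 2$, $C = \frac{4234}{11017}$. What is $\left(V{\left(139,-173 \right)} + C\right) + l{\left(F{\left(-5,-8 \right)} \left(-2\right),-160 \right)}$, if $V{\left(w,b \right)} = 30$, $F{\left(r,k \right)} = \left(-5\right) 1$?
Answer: $- \frac{2573744}{11017} \approx -233.62$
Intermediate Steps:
$F{\left(r,k \right)} = -5$
$C = \frac{4234}{11017}$ ($C = 4234 \cdot \frac{1}{11017} = \frac{4234}{11017} \approx 0.38432$)
$l{\left(X,d \right)} = -4 + 2 d + 6 X$ ($l{\left(X,d \right)} = \left(d + \left(X + \left(-2 + 2 X\right)\right)\right) 2 = \left(d + \left(-2 + 3 X\right)\right) 2 = \left(-2 + d + 3 X\right) 2 = -4 + 2 d + 6 X$)
$\left(V{\left(139,-173 \right)} + C\right) + l{\left(F{\left(-5,-8 \right)} \left(-2\right),-160 \right)} = \left(30 + \frac{4234}{11017}\right) + \left(-4 + 2 \left(-160\right) + 6 \left(\left(-5\right) \left(-2\right)\right)\right) = \frac{334744}{11017} - 264 = - \frac{2573744}{11017}$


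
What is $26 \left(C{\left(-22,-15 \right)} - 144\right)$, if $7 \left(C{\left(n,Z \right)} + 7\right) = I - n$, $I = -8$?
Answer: $-3874$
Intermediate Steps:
$C{\left(n,Z \right)} = - \frac{57}{7} - \frac{n}{7}$ ($C{\left(n,Z \right)} = -7 + \frac{-8 - n}{7} = -7 - \left(\frac{8}{7} + \frac{n}{7}\right) = - \frac{57}{7} - \frac{n}{7}$)
$26 \left(C{\left(-22,-15 \right)} - 144\right) = 26 \left(\left(- \frac{57}{7} - - \frac{22}{7}\right) - 144\right) = 26 \left(\left(- \frac{57}{7} + \frac{22}{7}\right) - 144\right) = 26 \left(-5 - 144\right) = 26 \left(-149\right) = -3874$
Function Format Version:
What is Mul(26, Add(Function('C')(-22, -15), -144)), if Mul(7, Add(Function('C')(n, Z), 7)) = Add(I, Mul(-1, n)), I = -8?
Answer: -3874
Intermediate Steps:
Function('C')(n, Z) = Add(Rational(-57, 7), Mul(Rational(-1, 7), n)) (Function('C')(n, Z) = Add(-7, Mul(Rational(1, 7), Add(-8, Mul(-1, n)))) = Add(-7, Add(Rational(-8, 7), Mul(Rational(-1, 7), n))) = Add(Rational(-57, 7), Mul(Rational(-1, 7), n)))
Mul(26, Add(Function('C')(-22, -15), -144)) = Mul(26, Add(Add(Rational(-57, 7), Mul(Rational(-1, 7), -22)), -144)) = Mul(26, Add(Add(Rational(-57, 7), Rational(22, 7)), -144)) = Mul(26, Add(-5, -144)) = Mul(26, -149) = -3874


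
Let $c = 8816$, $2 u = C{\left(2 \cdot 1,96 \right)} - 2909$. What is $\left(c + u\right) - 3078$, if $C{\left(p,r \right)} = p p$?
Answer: $\frac{8571}{2} \approx 4285.5$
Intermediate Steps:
$C{\left(p,r \right)} = p^{2}$
$u = - \frac{2905}{2}$ ($u = \frac{\left(2 \cdot 1\right)^{2} - 2909}{2} = \frac{2^{2} - 2909}{2} = \frac{4 - 2909}{2} = \frac{1}{2} \left(-2905\right) = - \frac{2905}{2} \approx -1452.5$)
$\left(c + u\right) - 3078 = \left(8816 - \frac{2905}{2}\right) - 3078 = \frac{14727}{2} - 3078 = \frac{8571}{2}$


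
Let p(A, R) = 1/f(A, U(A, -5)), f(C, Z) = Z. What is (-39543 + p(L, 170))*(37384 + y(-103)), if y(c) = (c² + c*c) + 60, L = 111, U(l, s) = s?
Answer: -11598415992/5 ≈ -2.3197e+9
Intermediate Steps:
p(A, R) = -⅕ (p(A, R) = 1/(-5) = -⅕)
y(c) = 60 + 2*c² (y(c) = (c² + c²) + 60 = 2*c² + 60 = 60 + 2*c²)
(-39543 + p(L, 170))*(37384 + y(-103)) = (-39543 - ⅕)*(37384 + (60 + 2*(-103)²)) = -197716*(37384 + (60 + 2*10609))/5 = -197716*(37384 + (60 + 21218))/5 = -197716*(37384 + 21278)/5 = -197716/5*58662 = -11598415992/5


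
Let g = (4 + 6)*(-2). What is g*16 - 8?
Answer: -328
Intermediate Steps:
g = -20 (g = 10*(-2) = -20)
g*16 - 8 = -20*16 - 8 = -320 - 8 = -328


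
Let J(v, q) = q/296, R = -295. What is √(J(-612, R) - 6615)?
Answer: I*√144916790/148 ≈ 81.339*I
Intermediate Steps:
J(v, q) = q/296 (J(v, q) = q*(1/296) = q/296)
√(J(-612, R) - 6615) = √((1/296)*(-295) - 6615) = √(-295/296 - 6615) = √(-1958335/296) = I*√144916790/148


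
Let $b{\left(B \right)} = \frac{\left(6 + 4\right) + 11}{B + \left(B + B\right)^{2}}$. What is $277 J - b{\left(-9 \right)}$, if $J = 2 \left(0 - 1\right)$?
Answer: $- \frac{8311}{15} \approx -554.07$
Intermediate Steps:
$b{\left(B \right)} = \frac{21}{B + 4 B^{2}}$ ($b{\left(B \right)} = \frac{10 + 11}{B + \left(2 B\right)^{2}} = \frac{21}{B + 4 B^{2}}$)
$J = -2$ ($J = 2 \left(-1\right) = -2$)
$277 J - b{\left(-9 \right)} = 277 \left(-2\right) - \frac{21}{\left(-9\right) \left(1 + 4 \left(-9\right)\right)} = -554 - 21 \left(- \frac{1}{9}\right) \frac{1}{1 - 36} = -554 - 21 \left(- \frac{1}{9}\right) \frac{1}{-35} = -554 - 21 \left(- \frac{1}{9}\right) \left(- \frac{1}{35}\right) = -554 - \frac{1}{15} = - \frac{8311}{15}$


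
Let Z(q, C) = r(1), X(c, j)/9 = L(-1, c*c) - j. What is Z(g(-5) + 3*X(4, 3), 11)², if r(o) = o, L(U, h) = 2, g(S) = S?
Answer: 1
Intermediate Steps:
X(c, j) = 18 - 9*j (X(c, j) = 9*(2 - j) = 18 - 9*j)
Z(q, C) = 1
Z(g(-5) + 3*X(4, 3), 11)² = 1² = 1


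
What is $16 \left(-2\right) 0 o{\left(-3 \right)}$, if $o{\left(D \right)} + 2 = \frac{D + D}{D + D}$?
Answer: $0$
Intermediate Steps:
$o{\left(D \right)} = -1$ ($o{\left(D \right)} = -2 + \frac{D + D}{D + D} = -2 + \frac{2 D}{2 D} = -2 + 2 D \frac{1}{2 D} = -2 + 1 = -1$)
$16 \left(-2\right) 0 o{\left(-3 \right)} = 16 \left(-2\right) 0 \left(-1\right) = 16 \cdot 0 \left(-1\right) = 16 \cdot 0 = 0$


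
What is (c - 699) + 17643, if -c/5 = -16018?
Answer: 97034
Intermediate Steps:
c = 80090 (c = -5*(-16018) = 80090)
(c - 699) + 17643 = (80090 - 699) + 17643 = 79391 + 17643 = 97034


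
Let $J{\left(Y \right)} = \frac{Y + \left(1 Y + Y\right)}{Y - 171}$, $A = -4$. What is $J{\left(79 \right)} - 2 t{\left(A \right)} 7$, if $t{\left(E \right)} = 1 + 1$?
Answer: $- \frac{2813}{92} \approx -30.576$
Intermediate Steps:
$t{\left(E \right)} = 2$
$J{\left(Y \right)} = \frac{3 Y}{-171 + Y}$ ($J{\left(Y \right)} = \frac{Y + \left(Y + Y\right)}{-171 + Y} = \frac{Y + 2 Y}{-171 + Y} = \frac{3 Y}{-171 + Y}$)
$J{\left(79 \right)} - 2 t{\left(A \right)} 7 = 3 \cdot 79 \frac{1}{-171 + 79} - 2 \cdot 2 \cdot 7 = 3 \cdot 79 \frac{1}{-92} - 4 \cdot 7 = 3 \cdot 79 \left(- \frac{1}{92}\right) - 28 = - \frac{237}{92} - 28 = - \frac{2813}{92}$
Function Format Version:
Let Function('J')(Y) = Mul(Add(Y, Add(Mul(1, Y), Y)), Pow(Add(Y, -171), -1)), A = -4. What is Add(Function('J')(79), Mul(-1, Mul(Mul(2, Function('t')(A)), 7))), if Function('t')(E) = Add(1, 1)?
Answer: Rational(-2813, 92) ≈ -30.576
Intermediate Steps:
Function('t')(E) = 2
Function('J')(Y) = Mul(3, Y, Pow(Add(-171, Y), -1)) (Function('J')(Y) = Mul(Add(Y, Add(Y, Y)), Pow(Add(-171, Y), -1)) = Mul(Add(Y, Mul(2, Y)), Pow(Add(-171, Y), -1)) = Mul(Mul(3, Y), Pow(Add(-171, Y), -1)) = Mul(3, Y, Pow(Add(-171, Y), -1)))
Add(Function('J')(79), Mul(-1, Mul(Mul(2, Function('t')(A)), 7))) = Add(Mul(3, 79, Pow(Add(-171, 79), -1)), Mul(-1, Mul(Mul(2, 2), 7))) = Add(Mul(3, 79, Pow(-92, -1)), Mul(-1, Mul(4, 7))) = Add(Mul(3, 79, Rational(-1, 92)), Mul(-1, 28)) = Add(Rational(-237, 92), -28) = Rational(-2813, 92)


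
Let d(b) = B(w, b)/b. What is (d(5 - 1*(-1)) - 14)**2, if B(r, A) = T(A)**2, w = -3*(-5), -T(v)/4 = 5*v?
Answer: 5692996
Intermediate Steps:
T(v) = -20*v
w = 15
B(r, A) = 400*A**2 (B(r, A) = (-20*A)**2 = 400*A**2)
d(b) = 400*b (d(b) = (400*b**2)/b = 400*b)
(d(5 - 1*(-1)) - 14)**2 = (400*(5 - 1*(-1)) - 14)**2 = (400*(5 + 1) - 14)**2 = (400*6 - 14)**2 = (2400 - 14)**2 = 2386**2 = 5692996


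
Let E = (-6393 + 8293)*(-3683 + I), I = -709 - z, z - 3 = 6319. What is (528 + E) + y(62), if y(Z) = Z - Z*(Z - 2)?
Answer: -20359730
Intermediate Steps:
z = 6322 (z = 3 + 6319 = 6322)
I = -7031 (I = -709 - 1*6322 = -709 - 6322 = -7031)
E = -20356600 (E = (-6393 + 8293)*(-3683 - 7031) = 1900*(-10714) = -20356600)
y(Z) = Z - Z*(-2 + Z)
(528 + E) + y(62) = (528 - 20356600) + 62*(3 - 1*62) = -20356072 + 62*(3 - 62) = -20356072 + 62*(-59) = -20356072 - 3658 = -20359730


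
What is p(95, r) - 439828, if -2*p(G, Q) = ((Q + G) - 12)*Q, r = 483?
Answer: -576517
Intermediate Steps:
p(G, Q) = -Q*(-12 + G + Q)/2 (p(G, Q) = -((Q + G) - 12)*Q/2 = -((G + Q) - 12)*Q/2 = -(-12 + G + Q)*Q/2 = -Q*(-12 + G + Q)/2)
p(95, r) - 439828 = (1/2)*483*(12 - 1*95 - 1*483) - 439828 = (1/2)*483*(12 - 95 - 483) - 439828 = (1/2)*483*(-566) - 439828 = -136689 - 439828 = -576517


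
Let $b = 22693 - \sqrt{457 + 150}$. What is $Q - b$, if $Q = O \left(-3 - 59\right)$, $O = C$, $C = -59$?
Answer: $-19035 + \sqrt{607} \approx -19010.0$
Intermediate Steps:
$O = -59$
$Q = 3658$ ($Q = - 59 \left(-3 - 59\right) = \left(-59\right) \left(-62\right) = 3658$)
$b = 22693 - \sqrt{607} \approx 22668.0$
$Q - b = 3658 - \left(22693 - \sqrt{607}\right) = -19035 + \sqrt{607}$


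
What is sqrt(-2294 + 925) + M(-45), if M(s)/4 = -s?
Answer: 180 + 37*I ≈ 180.0 + 37.0*I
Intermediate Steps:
M(s) = -4*s (M(s) = 4*(-s) = -4*s)
sqrt(-2294 + 925) + M(-45) = sqrt(-2294 + 925) - 4*(-45) = sqrt(-1369) + 180 = 37*I + 180 = 180 + 37*I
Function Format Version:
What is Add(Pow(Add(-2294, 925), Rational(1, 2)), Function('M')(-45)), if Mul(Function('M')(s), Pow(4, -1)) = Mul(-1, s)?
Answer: Add(180, Mul(37, I)) ≈ Add(180.00, Mul(37.000, I))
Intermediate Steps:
Function('M')(s) = Mul(-4, s) (Function('M')(s) = Mul(4, Mul(-1, s)) = Mul(-4, s))
Add(Pow(Add(-2294, 925), Rational(1, 2)), Function('M')(-45)) = Add(Pow(Add(-2294, 925), Rational(1, 2)), Mul(-4, -45)) = Add(Pow(-1369, Rational(1, 2)), 180) = Add(Mul(37, I), 180) = Add(180, Mul(37, I))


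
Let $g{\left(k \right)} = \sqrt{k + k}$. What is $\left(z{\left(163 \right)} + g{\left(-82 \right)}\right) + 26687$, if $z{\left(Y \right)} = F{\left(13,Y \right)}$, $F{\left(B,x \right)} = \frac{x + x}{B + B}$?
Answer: $\frac{347094}{13} + 2 i \sqrt{41} \approx 26700.0 + 12.806 i$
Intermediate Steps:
$F{\left(B,x \right)} = \frac{x}{B}$ ($F{\left(B,x \right)} = \frac{2 x}{2 B} = 2 x \frac{1}{2 B} = \frac{x}{B}$)
$g{\left(k \right)} = \sqrt{2} \sqrt{k}$ ($g{\left(k \right)} = \sqrt{2 k} = \sqrt{2} \sqrt{k}$)
$z{\left(Y \right)} = \frac{Y}{13}$
$\left(z{\left(163 \right)} + g{\left(-82 \right)}\right) + 26687 = \left(\frac{1}{13} \cdot 163 + \sqrt{2} \sqrt{-82}\right) + 26687 = \left(\frac{163}{13} + \sqrt{2} i \sqrt{82}\right) + 26687 = \left(\frac{163}{13} + 2 i \sqrt{41}\right) + 26687 = \frac{347094}{13} + 2 i \sqrt{41}$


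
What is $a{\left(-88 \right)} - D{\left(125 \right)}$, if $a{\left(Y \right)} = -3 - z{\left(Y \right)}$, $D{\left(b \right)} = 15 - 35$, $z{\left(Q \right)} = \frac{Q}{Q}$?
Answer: $16$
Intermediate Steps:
$z{\left(Q \right)} = 1$
$D{\left(b \right)} = -20$ ($D{\left(b \right)} = 15 - 35 = -20$)
$a{\left(Y \right)} = -4$ ($a{\left(Y \right)} = -3 - 1 = -4$)
$a{\left(-88 \right)} - D{\left(125 \right)} = -4 - -20 = -4 + 20 = 16$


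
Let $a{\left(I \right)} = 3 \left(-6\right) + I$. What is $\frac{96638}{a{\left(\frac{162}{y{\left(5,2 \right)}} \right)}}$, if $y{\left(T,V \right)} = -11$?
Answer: $- \frac{531509}{180} \approx -2952.8$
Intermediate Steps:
$a{\left(I \right)} = -18 + I$
$\frac{96638}{a{\left(\frac{162}{y{\left(5,2 \right)}} \right)}} = \frac{96638}{-18 + \frac{162}{-11}} = \frac{96638}{-18 + 162 \left(- \frac{1}{11}\right)} = \frac{96638}{-18 - \frac{162}{11}} = \frac{96638}{- \frac{360}{11}} = 96638 \left(- \frac{11}{360}\right) = - \frac{531509}{180}$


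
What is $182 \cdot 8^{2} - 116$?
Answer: $11532$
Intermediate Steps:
$182 \cdot 8^{2} - 116 = 182 \cdot 64 - 116 = 11648 - 116 = 11532$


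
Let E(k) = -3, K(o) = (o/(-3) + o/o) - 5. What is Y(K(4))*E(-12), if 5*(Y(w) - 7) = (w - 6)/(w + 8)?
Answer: -369/20 ≈ -18.450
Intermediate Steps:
K(o) = -4 - o/3 (K(o) = (o*(-⅓) + 1) - 5 = (-o/3 + 1) - 5 = (1 - o/3) - 5 = -4 - o/3)
Y(w) = 7 + (-6 + w)/(5*(8 + w)) (Y(w) = 7 + ((w - 6)/(w + 8))/5 = 7 + ((-6 + w)/(8 + w))/5 = 7 + (-6 + w)/(5*(8 + w)))
Y(K(4))*E(-12) = (2*(137 + 18*(-4 - ⅓*4))/(5*(8 + (-4 - ⅓*4))))*(-3) = (2*(137 + 18*(-4 - 4/3))/(5*(8 + (-4 - 4/3))))*(-3) = (2*(137 + 18*(-16/3))/(5*(8 - 16/3)))*(-3) = (2*(137 - 96)/(5*(8/3)))*(-3) = ((⅖)*(3/8)*41)*(-3) = (123/20)*(-3) = -369/20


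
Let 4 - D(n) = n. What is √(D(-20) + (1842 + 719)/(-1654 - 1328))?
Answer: √205778874/2982 ≈ 4.8105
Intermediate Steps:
D(n) = 4 - n
√(D(-20) + (1842 + 719)/(-1654 - 1328)) = √((4 - 1*(-20)) + (1842 + 719)/(-1654 - 1328)) = √((4 + 20) + 2561/(-2982)) = √(24 + 2561*(-1/2982)) = √(24 - 2561/2982) = √(69007/2982) = √205778874/2982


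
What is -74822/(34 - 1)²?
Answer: -6802/99 ≈ -68.707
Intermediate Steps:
-74822/(34 - 1)² = -74822/(33²) = -74822/1089 = -74822*1/1089 = -6802/99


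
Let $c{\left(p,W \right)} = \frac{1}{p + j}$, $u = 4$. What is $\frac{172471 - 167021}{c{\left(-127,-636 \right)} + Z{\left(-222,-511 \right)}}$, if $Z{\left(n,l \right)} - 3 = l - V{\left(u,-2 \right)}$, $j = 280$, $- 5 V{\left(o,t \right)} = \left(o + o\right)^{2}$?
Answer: $- \frac{4169250}{378823} \approx -11.006$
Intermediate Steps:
$V{\left(o,t \right)} = - \frac{4 o^{2}}{5}$ ($V{\left(o,t \right)} = - \frac{\left(o + o\right)^{2}}{5} = - \frac{\left(2 o\right)^{2}}{5} = - \frac{4 o^{2}}{5}$)
$Z{\left(n,l \right)} = \frac{79}{5} + l$ ($Z{\left(n,l \right)} = 3 + \left(l - - \frac{4 \cdot 4^{2}}{5}\right) = 3 + \left(l - \left(- \frac{4}{5}\right) 16\right) = 3 + \left(l - - \frac{64}{5}\right) = 3 + \left(l + \frac{64}{5}\right) = 3 + \left(\frac{64}{5} + l\right) = \frac{79}{5} + l$)
$c{\left(p,W \right)} = \frac{1}{280 + p}$ ($c{\left(p,W \right)} = \frac{1}{p + 280} = \frac{1}{280 + p}$)
$\frac{172471 - 167021}{c{\left(-127,-636 \right)} + Z{\left(-222,-511 \right)}} = \frac{172471 - 167021}{\frac{1}{280 - 127} + \left(\frac{79}{5} - 511\right)} = \frac{5450}{\frac{1}{153} - \frac{2476}{5}} = \frac{5450}{- \frac{378823}{765}} = 5450 \left(- \frac{765}{378823}\right) = - \frac{4169250}{378823}$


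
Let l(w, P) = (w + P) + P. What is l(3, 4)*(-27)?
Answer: -297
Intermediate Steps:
l(w, P) = w + 2*P (l(w, P) = (P + w) + P = w + 2*P)
l(3, 4)*(-27) = (3 + 2*4)*(-27) = (3 + 8)*(-27) = 11*(-27) = -297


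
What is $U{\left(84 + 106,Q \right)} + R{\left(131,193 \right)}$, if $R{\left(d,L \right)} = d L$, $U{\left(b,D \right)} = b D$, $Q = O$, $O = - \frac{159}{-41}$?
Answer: $\frac{1066813}{41} \approx 26020.0$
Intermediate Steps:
$O = \frac{159}{41}$ ($O = \left(-159\right) \left(- \frac{1}{41}\right) = \frac{159}{41} \approx 3.878$)
$Q = \frac{159}{41} \approx 3.878$
$U{\left(b,D \right)} = D b$
$R{\left(d,L \right)} = L d$
$U{\left(84 + 106,Q \right)} + R{\left(131,193 \right)} = \frac{159 \left(84 + 106\right)}{41} + 193 \cdot 131 = \frac{159}{41} \cdot 190 + 25283 = \frac{30210}{41} + 25283 = \frac{1066813}{41}$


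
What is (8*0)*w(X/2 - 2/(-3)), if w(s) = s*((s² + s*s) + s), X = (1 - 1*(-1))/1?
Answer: 0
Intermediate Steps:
X = 2 (X = (1 + 1)*1 = 2*1 = 2)
w(s) = s*(s + 2*s²) (w(s) = s*((s² + s²) + s) = s*(2*s² + s) = s*(s + 2*s²))
(8*0)*w(X/2 - 2/(-3)) = (8*0)*((2/2 - 2/(-3))²*(1 + 2*(2/2 - 2/(-3)))) = 0*((2*(½) - 2*(-⅓))²*(1 + 2*(2*(½) - 2*(-⅓)))) = 0*((1 + ⅔)²*(1 + 2*(1 + ⅔))) = 0*((5/3)²*(1 + 2*(5/3))) = 0*(25*(1 + 10/3)/9) = 0*((25/9)*(13/3)) = 0*(325/27) = 0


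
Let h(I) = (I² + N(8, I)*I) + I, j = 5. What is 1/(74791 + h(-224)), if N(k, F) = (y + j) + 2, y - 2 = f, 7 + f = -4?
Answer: 1/125191 ≈ 7.9878e-6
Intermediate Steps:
f = -11 (f = -7 - 4 = -11)
y = -9 (y = 2 - 11 = -9)
N(k, F) = -2 (N(k, F) = (-9 + 5) + 2 = -4 + 2 = -2)
h(I) = I² - I (h(I) = (I² - 2*I) + I = I² - I)
1/(74791 + h(-224)) = 1/(74791 - 224*(-1 - 224)) = 1/(74791 - 224*(-225)) = 1/(74791 + 50400) = 1/125191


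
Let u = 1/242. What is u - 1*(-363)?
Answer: 87847/242 ≈ 363.00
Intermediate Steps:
u = 1/242 ≈ 0.0041322
u - 1*(-363) = 1/242 - 1*(-363) = 1/242 + 363 = 87847/242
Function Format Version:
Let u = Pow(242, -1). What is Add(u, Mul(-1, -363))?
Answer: Rational(87847, 242) ≈ 363.00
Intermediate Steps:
u = Rational(1, 242) ≈ 0.0041322
Add(u, Mul(-1, -363)) = Add(Rational(1, 242), Mul(-1, -363)) = Add(Rational(1, 242), 363) = Rational(87847, 242)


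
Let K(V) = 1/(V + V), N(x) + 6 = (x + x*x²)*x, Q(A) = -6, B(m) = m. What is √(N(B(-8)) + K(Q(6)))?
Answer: √149541/6 ≈ 64.451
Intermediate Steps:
N(x) = -6 + x*(x + x³) (N(x) = -6 + (x + x*x²)*x = -6 + (x + x³)*x = -6 + x*(x + x³))
K(V) = 1/(2*V)
√(N(B(-8)) + K(Q(6))) = √((-6 + (-8)² + (-8)⁴) + (½)/(-6)) = √((-6 + 64 + 4096) + (½)*(-⅙)) = √(4154 - 1/12) = √(49847/12) = √149541/6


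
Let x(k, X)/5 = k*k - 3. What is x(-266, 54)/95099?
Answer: 353765/95099 ≈ 3.7200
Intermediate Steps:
x(k, X) = -15 + 5*k² (x(k, X) = 5*(k*k - 3) = 5*(k² - 3) = 5*(-3 + k²) = -15 + 5*k²)
x(-266, 54)/95099 = (-15 + 5*(-266)²)/95099 = (-15 + 5*70756)*(1/95099) = (-15 + 353780)*(1/95099) = 353765*(1/95099) = 353765/95099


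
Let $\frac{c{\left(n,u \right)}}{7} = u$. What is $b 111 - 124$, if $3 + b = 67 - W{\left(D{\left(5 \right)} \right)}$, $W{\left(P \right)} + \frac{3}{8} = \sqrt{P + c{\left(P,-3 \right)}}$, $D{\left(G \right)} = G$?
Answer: $\frac{56173}{8} - 444 i \approx 7021.6 - 444.0 i$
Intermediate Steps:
$c{\left(n,u \right)} = 7 u$
$W{\left(P \right)} = - \frac{3}{8} + \sqrt{-21 + P}$ ($W{\left(P \right)} = - \frac{3}{8} + \sqrt{P + 7 \left(-3\right)} = - \frac{3}{8} + \sqrt{P - 21} = - \frac{3}{8} + \sqrt{-21 + P}$)
$b = \frac{515}{8} - 4 i$ ($b = -3 + \left(67 - \left(- \frac{3}{8} + \sqrt{-21 + 5}\right)\right) = -3 + \left(67 - \left(- \frac{3}{8} + \sqrt{-16}\right)\right) = -3 + \left(67 - \left(- \frac{3}{8} + 4 i\right)\right) = -3 + \left(67 + \left(\frac{3}{8} - 4 i\right)\right) = -3 + \left(\frac{539}{8} - 4 i\right) = \frac{515}{8} - 4 i \approx 64.375 - 4.0 i$)
$b 111 - 124 = \left(\frac{515}{8} - 4 i\right) 111 - 124 = \left(\frac{57165}{8} - 444 i\right) - 124 = \frac{56173}{8} - 444 i$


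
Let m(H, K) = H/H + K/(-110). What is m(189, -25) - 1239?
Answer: -27231/22 ≈ -1237.8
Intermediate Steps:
m(H, K) = 1 - K/110 (m(H, K) = 1 + K*(-1/110) = 1 - K/110)
m(189, -25) - 1239 = (1 - 1/110*(-25)) - 1239 = (1 + 5/22) - 1239 = 27/22 - 1239 = -27231/22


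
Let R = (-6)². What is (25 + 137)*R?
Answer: 5832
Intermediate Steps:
R = 36
(25 + 137)*R = (25 + 137)*36 = 162*36 = 5832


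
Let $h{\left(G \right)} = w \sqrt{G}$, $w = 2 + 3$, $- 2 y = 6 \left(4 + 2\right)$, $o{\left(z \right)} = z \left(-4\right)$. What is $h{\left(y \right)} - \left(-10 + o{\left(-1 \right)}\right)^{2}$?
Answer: $-36 + 15 i \sqrt{2} \approx -36.0 + 21.213 i$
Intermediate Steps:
$o{\left(z \right)} = - 4 z$
$y = -18$ ($y = - \frac{6 \left(4 + 2\right)}{2} = - \frac{6 \cdot 6}{2} = \left(- \frac{1}{2}\right) 36 = -18$)
$w = 5$
$h{\left(G \right)} = 5 \sqrt{G}$
$h{\left(y \right)} - \left(-10 + o{\left(-1 \right)}\right)^{2} = 5 \sqrt{-18} - \left(-10 - -4\right)^{2} = 5 \cdot 3 i \sqrt{2} - \left(-10 + 4\right)^{2} = 15 i \sqrt{2} - \left(-6\right)^{2} = 15 i \sqrt{2} - 36 = -36 + 15 i \sqrt{2}$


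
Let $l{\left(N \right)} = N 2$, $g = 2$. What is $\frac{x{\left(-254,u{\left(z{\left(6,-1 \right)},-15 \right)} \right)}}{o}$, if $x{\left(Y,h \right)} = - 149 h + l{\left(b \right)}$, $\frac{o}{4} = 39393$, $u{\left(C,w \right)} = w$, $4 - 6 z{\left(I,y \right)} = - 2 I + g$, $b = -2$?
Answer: $\frac{2231}{157572} \approx 0.014159$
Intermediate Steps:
$z{\left(I,y \right)} = \frac{1}{3} + \frac{I}{3}$ ($z{\left(I,y \right)} = \frac{2}{3} - \frac{- 2 I + 2}{6} = \frac{2}{3} - \frac{2 - 2 I}{6} = \frac{2}{3} + \left(- \frac{1}{3} + \frac{I}{3}\right) = \frac{1}{3} + \frac{I}{3}$)
$l{\left(N \right)} = 2 N$
$o = 157572$ ($o = 4 \cdot 39393 = 157572$)
$x{\left(Y,h \right)} = -4 - 149 h$ ($x{\left(Y,h \right)} = - 149 h + 2 \left(-2\right) = - 149 h - 4 = -4 - 149 h$)
$\frac{x{\left(-254,u{\left(z{\left(6,-1 \right)},-15 \right)} \right)}}{o} = \frac{-4 - -2235}{157572} = \left(-4 + 2235\right) \frac{1}{157572} = 2231 \cdot \frac{1}{157572} = \frac{2231}{157572}$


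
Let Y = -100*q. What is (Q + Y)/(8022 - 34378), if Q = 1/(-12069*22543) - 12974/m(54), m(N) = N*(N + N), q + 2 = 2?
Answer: 21789229745/258145761033072 ≈ 8.4407e-5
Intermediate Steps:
q = 0 (q = -2 + 2 = 0)
Y = 0 (Y = -100*0 = 0)
m(N) = 2*N**2 (m(N) = N*(2*N) = 2*N**2)
Q = -21789229745/9794572812 (Q = 1/(-12069*22543) - 12974/(2*54**2) = -1/12069*1/22543 - 12974/(2*2916) = -1/272071467 - 12974/5832 = -1/272071467 - 12974*1/5832 = -1/272071467 - 6487/2916 = -21789229745/9794572812 ≈ -2.2246)
(Q + Y)/(8022 - 34378) = (-21789229745/9794572812 + 0)/(8022 - 34378) = -21789229745/9794572812/(-26356) = -21789229745/9794572812*(-1/26356) = 21789229745/258145761033072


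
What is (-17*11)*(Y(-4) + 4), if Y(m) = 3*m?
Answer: 1496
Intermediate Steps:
(-17*11)*(Y(-4) + 4) = (-17*11)*(3*(-4) + 4) = -187*(-12 + 4) = -187*(-8) = 1496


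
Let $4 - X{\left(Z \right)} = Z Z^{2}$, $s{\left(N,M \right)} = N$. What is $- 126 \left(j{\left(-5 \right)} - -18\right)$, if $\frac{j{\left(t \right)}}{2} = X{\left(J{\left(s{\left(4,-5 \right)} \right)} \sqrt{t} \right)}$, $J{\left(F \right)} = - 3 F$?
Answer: $-3276 + 2177280 i \sqrt{5} \approx -3276.0 + 4.8685 \cdot 10^{6} i$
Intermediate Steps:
$X{\left(Z \right)} = 4 - Z^{3}$ ($X{\left(Z \right)} = 4 - Z Z^{2} = 4 - Z^{3}$)
$j{\left(t \right)} = 8 + 3456 t^{\frac{3}{2}}$ ($j{\left(t \right)} = 2 \left(4 - \left(\left(-3\right) 4 \sqrt{t}\right)^{3}\right) = 2 \left(4 - \left(- 12 \sqrt{t}\right)^{3}\right) = 2 \left(4 - - 1728 t^{\frac{3}{2}}\right) = 2 \left(4 + 1728 t^{\frac{3}{2}}\right) = 8 + 3456 t^{\frac{3}{2}}$)
$- 126 \left(j{\left(-5 \right)} - -18\right) = - 126 \left(\left(8 + 3456 \left(-5\right)^{\frac{3}{2}}\right) - -18\right) = - 126 \left(\left(8 + 3456 \left(- 5 i \sqrt{5}\right)\right) + \left(24 - 6\right)\right) = - 126 \left(\left(8 - 17280 i \sqrt{5}\right) + 18\right) = - 126 \left(26 - 17280 i \sqrt{5}\right) = -3276 + 2177280 i \sqrt{5}$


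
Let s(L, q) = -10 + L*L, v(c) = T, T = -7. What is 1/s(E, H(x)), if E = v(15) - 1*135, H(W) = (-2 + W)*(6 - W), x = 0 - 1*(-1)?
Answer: 1/20154 ≈ 4.9618e-5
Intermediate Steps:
v(c) = -7
x = 1 (x = 0 + 1 = 1)
E = -142 (E = -7 - 1*135 = -7 - 135 = -142)
s(L, q) = -10 + L²
1/s(E, H(x)) = 1/(-10 + (-142)²) = 1/(-10 + 20164) = 1/20154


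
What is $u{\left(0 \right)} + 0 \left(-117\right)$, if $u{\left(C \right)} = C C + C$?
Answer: $0$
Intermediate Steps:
$u{\left(C \right)} = C + C^{2}$ ($u{\left(C \right)} = C^{2} + C = C + C^{2}$)
$u{\left(0 \right)} + 0 \left(-117\right) = 0 \left(1 + 0\right) + 0 \left(-117\right) = 0 \cdot 1 + 0 = 0 + 0 = 0$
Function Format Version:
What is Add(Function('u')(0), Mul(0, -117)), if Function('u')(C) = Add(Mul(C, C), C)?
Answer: 0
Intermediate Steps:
Function('u')(C) = Add(C, Pow(C, 2)) (Function('u')(C) = Add(Pow(C, 2), C) = Add(C, Pow(C, 2)))
Add(Function('u')(0), Mul(0, -117)) = Add(Mul(0, Add(1, 0)), Mul(0, -117)) = Add(Mul(0, 1), 0) = Add(0, 0) = 0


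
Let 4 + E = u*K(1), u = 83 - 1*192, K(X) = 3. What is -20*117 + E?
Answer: -2671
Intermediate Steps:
u = -109 (u = 83 - 192 = -109)
E = -331 (E = -4 - 109*3 = -4 - 327 = -331)
-20*117 + E = -20*117 - 331 = -2340 - 331 = -2671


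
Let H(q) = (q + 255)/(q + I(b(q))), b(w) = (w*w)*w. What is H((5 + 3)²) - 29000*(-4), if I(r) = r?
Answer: 30416128319/262208 ≈ 1.1600e+5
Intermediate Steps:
b(w) = w³ (b(w) = w²*w = w³)
H(q) = (255 + q)/(q + q³) (H(q) = (q + 255)/(q + q³) = (255 + q)/(q + q³))
H((5 + 3)²) - 29000*(-4) = (255 + (5 + 3)²)/((5 + 3)² + ((5 + 3)²)³) - 29000*(-4) = (255 + 8²)/(8² + (8²)³) - 1*(-116000) = (255 + 64)/(64 + 64³) + 116000 = 319/(64 + 262144) + 116000 = 319/262208 + 116000 = 30416128319/262208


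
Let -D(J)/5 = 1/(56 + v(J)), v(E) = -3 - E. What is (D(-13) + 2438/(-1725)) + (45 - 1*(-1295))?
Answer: 736181/550 ≈ 1338.5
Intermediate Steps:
D(J) = -5/(53 - J) (D(J) = -5/(56 + (-3 - J)) = -5/(53 - J))
(D(-13) + 2438/(-1725)) + (45 - 1*(-1295)) = (5/(-53 - 13) + 2438/(-1725)) + (45 - 1*(-1295)) = (5/(-66) + 2438*(-1/1725)) + (45 + 1295) = (5*(-1/66) - 106/75) + 1340 = (-5/66 - 106/75) + 1340 = -819/550 + 1340 = 736181/550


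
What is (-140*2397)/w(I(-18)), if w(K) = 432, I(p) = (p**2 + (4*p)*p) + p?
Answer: -27965/36 ≈ -776.81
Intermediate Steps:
I(p) = p + 5*p**2 (I(p) = (p**2 + 4*p**2) + p = 5*p**2 + p = p + 5*p**2)
(-140*2397)/w(I(-18)) = -140*2397/432 = -335580*1/432 = -27965/36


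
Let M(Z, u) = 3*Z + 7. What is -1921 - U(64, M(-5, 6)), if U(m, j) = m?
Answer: -1985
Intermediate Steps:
M(Z, u) = 7 + 3*Z
-1921 - U(64, M(-5, 6)) = -1921 - 1*64 = -1921 - 64 = -1985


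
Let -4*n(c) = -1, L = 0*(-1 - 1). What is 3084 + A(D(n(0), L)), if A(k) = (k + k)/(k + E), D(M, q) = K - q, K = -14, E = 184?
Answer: 262126/85 ≈ 3083.8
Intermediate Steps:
L = 0 (L = 0*(-2) = 0)
n(c) = ¼ (n(c) = -¼*(-1) = ¼)
D(M, q) = -14 - q
A(k) = 2*k/(184 + k) (A(k) = (k + k)/(k + 184) = (2*k)/(184 + k) = 2*k/(184 + k))
3084 + A(D(n(0), L)) = 3084 + 2*(-14 - 1*0)/(184 + (-14 - 1*0)) = 3084 + 2*(-14 + 0)/(184 + (-14 + 0)) = 3084 + 2*(-14)/(184 - 14) = 3084 + 2*(-14)/170 = 3084 + 2*(-14)*(1/170) = 3084 - 14/85 = 262126/85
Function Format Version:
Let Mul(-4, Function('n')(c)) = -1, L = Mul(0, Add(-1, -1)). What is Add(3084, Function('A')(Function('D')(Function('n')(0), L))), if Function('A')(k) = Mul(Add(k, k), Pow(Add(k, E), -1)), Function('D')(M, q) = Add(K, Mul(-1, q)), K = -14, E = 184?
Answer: Rational(262126, 85) ≈ 3083.8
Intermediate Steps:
L = 0 (L = Mul(0, -2) = 0)
Function('n')(c) = Rational(1, 4) (Function('n')(c) = Mul(Rational(-1, 4), -1) = Rational(1, 4))
Function('D')(M, q) = Add(-14, Mul(-1, q))
Function('A')(k) = Mul(2, k, Pow(Add(184, k), -1)) (Function('A')(k) = Mul(Add(k, k), Pow(Add(k, 184), -1)) = Mul(Mul(2, k), Pow(Add(184, k), -1)) = Mul(2, k, Pow(Add(184, k), -1)))
Add(3084, Function('A')(Function('D')(Function('n')(0), L))) = Add(3084, Mul(2, Add(-14, Mul(-1, 0)), Pow(Add(184, Add(-14, Mul(-1, 0))), -1))) = Add(3084, Mul(2, Add(-14, 0), Pow(Add(184, Add(-14, 0)), -1))) = Add(3084, Mul(2, -14, Pow(Add(184, -14), -1))) = Add(3084, Mul(2, -14, Pow(170, -1))) = Add(3084, Mul(2, -14, Rational(1, 170))) = Add(3084, Rational(-14, 85)) = Rational(262126, 85)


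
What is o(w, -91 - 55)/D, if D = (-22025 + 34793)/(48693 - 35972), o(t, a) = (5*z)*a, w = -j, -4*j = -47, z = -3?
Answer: 4643165/2128 ≈ 2181.9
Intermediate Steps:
j = 47/4 (j = -¼*(-47) = 47/4 ≈ 11.750)
w = -47/4 (w = -1*47/4 = -47/4 ≈ -11.750)
o(t, a) = -15*a (o(t, a) = (5*(-3))*a = -15*a)
D = 12768/12721 ≈ 1.0037
o(w, -91 - 55)/D = (-15*(-91 - 55))/(12768/12721) = -15*(-146)*(12721/12768) = 2190*(12721/12768) = 4643165/2128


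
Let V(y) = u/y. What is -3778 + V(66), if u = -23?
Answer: -249371/66 ≈ -3778.3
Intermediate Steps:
V(y) = -23/y
-3778 + V(66) = -3778 - 23/66 = -249371/66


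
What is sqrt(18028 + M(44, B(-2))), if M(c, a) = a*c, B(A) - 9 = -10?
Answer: 8*sqrt(281) ≈ 134.10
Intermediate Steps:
B(A) = -1 (B(A) = 9 - 10 = -1)
sqrt(18028 + M(44, B(-2))) = sqrt(18028 - 1*44) = sqrt(18028 - 44) = sqrt(17984) = 8*sqrt(281)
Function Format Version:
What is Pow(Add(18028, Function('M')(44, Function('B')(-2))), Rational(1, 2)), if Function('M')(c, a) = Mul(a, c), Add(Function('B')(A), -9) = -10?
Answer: Mul(8, Pow(281, Rational(1, 2))) ≈ 134.10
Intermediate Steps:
Function('B')(A) = -1 (Function('B')(A) = Add(9, -10) = -1)
Pow(Add(18028, Function('M')(44, Function('B')(-2))), Rational(1, 2)) = Pow(Add(18028, Mul(-1, 44)), Rational(1, 2)) = Pow(Add(18028, -44), Rational(1, 2)) = Pow(17984, Rational(1, 2)) = Mul(8, Pow(281, Rational(1, 2)))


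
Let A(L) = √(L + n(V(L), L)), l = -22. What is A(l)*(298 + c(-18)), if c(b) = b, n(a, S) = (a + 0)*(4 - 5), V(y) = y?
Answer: 0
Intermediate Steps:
n(a, S) = -a (n(a, S) = a*(-1) = -a)
A(L) = 0 (A(L) = √(L - L) = √0 = 0)
A(l)*(298 + c(-18)) = 0*(298 - 18) = 0*280 = 0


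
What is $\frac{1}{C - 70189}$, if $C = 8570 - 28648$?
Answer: $- \frac{1}{90267} \approx -1.1078 \cdot 10^{-5}$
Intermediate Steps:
$C = -20078$ ($C = 8570 - 28648 = -20078$)
$\frac{1}{C - 70189} = \frac{1}{-20078 - 70189} = \frac{1}{-90267} = - \frac{1}{90267}$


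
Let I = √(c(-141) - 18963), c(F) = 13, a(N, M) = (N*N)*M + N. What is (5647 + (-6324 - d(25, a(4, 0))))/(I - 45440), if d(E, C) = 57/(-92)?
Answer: 70689872/4749068865 + 62227*I*√758/37992550920 ≈ 0.014885 + 4.5094e-5*I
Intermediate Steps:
a(N, M) = N + M*N² (a(N, M) = N²*M + N = M*N² + N = N + M*N²)
d(E, C) = -57/92 (d(E, C) = 57*(-1/92) = -57/92)
I = 5*I*√758 (I = √(13 - 18963) = √(-18950) = 5*I*√758 ≈ 137.66*I)
(5647 + (-6324 - d(25, a(4, 0))))/(I - 45440) = (5647 + (-6324 - 1*(-57/92)))/(5*I*√758 - 45440) = (5647 + (-6324 + 57/92))/(-45440 + 5*I*√758) = (5647 - 581751/92)/(-45440 + 5*I*√758) = -62227/(92*(-45440 + 5*I*√758))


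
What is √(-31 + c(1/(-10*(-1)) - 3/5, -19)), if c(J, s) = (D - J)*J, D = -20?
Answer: I*√85/2 ≈ 4.6098*I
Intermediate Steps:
c(J, s) = J*(-20 - J) (c(J, s) = (-20 - J)*J = J*(-20 - J))
√(-31 + c(1/(-10*(-1)) - 3/5, -19)) = √(-31 - (1/(-10*(-1)) - 3/5)*(20 + (1/(-10*(-1)) - 3/5))) = √(-31 - (-⅒*(-1) - 3*⅕)*(20 + (-⅒*(-1) - 3*⅕))) = √(-31 - (⅒ - ⅗)*(20 + (⅒ - ⅗))) = √(-31 - 1*(-½)*(20 - ½)) = √(-31 - 1*(-½)*39/2) = √(-31 + 39/4) = √(-85/4) = I*√85/2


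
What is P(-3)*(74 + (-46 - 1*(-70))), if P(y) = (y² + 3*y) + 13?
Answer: 1274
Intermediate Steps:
P(y) = 13 + y² + 3*y
P(-3)*(74 + (-46 - 1*(-70))) = (13 + (-3)² + 3*(-3))*(74 + (-46 - 1*(-70))) = (13 + 9 - 9)*(74 + (-46 + 70)) = 13*(74 + 24) = 13*98 = 1274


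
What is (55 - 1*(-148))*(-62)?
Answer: -12586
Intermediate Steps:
(55 - 1*(-148))*(-62) = (55 + 148)*(-62) = 203*(-62) = -12586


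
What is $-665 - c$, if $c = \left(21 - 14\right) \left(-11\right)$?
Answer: $-588$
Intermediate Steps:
$c = -77$ ($c = 7 \left(-11\right) = -77$)
$-665 - c = -665 - -77 = -665 + 77 = -588$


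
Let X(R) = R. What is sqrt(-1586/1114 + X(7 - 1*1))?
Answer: sqrt(1419793)/557 ≈ 2.1392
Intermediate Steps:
sqrt(-1586/1114 + X(7 - 1*1)) = sqrt(-1586/1114 + (7 - 1*1)) = sqrt(-1586*1/1114 + (7 - 1)) = sqrt(-793/557 + 6) = sqrt(2549/557) = sqrt(1419793)/557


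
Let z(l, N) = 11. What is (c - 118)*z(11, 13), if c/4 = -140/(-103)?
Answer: -127534/103 ≈ -1238.2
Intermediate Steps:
c = 560/103 (c = 4*(-140/(-103)) = 4*(-140*(-1/103)) = 4*(140/103) = 560/103 ≈ 5.4369)
(c - 118)*z(11, 13) = (560/103 - 118)*11 = -11594/103*11 = -127534/103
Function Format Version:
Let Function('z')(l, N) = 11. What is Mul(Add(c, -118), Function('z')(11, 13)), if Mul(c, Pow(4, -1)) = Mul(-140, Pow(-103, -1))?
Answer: Rational(-127534, 103) ≈ -1238.2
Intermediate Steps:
c = Rational(560, 103) (c = Mul(4, Mul(-140, Pow(-103, -1))) = Mul(4, Mul(-140, Rational(-1, 103))) = Mul(4, Rational(140, 103)) = Rational(560, 103) ≈ 5.4369)
Mul(Add(c, -118), Function('z')(11, 13)) = Mul(Add(Rational(560, 103), -118), 11) = Mul(Rational(-11594, 103), 11) = Rational(-127534, 103)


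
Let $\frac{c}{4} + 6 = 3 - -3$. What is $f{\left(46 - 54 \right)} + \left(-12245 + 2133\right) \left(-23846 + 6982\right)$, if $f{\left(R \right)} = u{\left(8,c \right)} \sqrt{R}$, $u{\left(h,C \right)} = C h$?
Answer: $170528768$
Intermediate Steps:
$c = 0$ ($c = -24 + 4 \left(3 - -3\right) = -24 + 4 \left(3 + 3\right) = -24 + 4 \cdot 6 = -24 + 24 = 0$)
$f{\left(R \right)} = 0$ ($f{\left(R \right)} = 0 \cdot 8 \sqrt{R} = 0 \sqrt{R} = 0$)
$f{\left(46 - 54 \right)} + \left(-12245 + 2133\right) \left(-23846 + 6982\right) = 0 + \left(-12245 + 2133\right) \left(-23846 + 6982\right) = 0 - -170528768 = 0 + 170528768 = 170528768$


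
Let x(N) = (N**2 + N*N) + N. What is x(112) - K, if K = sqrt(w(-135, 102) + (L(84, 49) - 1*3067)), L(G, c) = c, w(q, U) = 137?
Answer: 25200 - I*sqrt(2881) ≈ 25200.0 - 53.675*I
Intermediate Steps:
x(N) = N + 2*N**2 (x(N) = (N**2 + N**2) + N = 2*N**2 + N = N + 2*N**2)
K = I*sqrt(2881) (K = sqrt(137 + (49 - 1*3067)) = sqrt(137 + (49 - 3067)) = sqrt(137 - 3018) = sqrt(-2881) = I*sqrt(2881) ≈ 53.675*I)
x(112) - K = 112*(1 + 2*112) - I*sqrt(2881) = 112*(1 + 224) - I*sqrt(2881) = 112*225 - I*sqrt(2881) = 25200 - I*sqrt(2881)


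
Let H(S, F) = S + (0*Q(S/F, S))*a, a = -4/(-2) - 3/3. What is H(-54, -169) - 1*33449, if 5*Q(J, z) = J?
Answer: -33503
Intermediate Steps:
a = 1 (a = -4*(-½) - 3*⅓ = 2 - 1 = 1)
Q(J, z) = J/5
H(S, F) = S (H(S, F) = S + (0*((S/F)/5))*1 = S + (0*(S/(5*F)))*1 = S + 0*1 = S + 0 = S)
H(-54, -169) - 1*33449 = -54 - 1*33449 = -54 - 33449 = -33503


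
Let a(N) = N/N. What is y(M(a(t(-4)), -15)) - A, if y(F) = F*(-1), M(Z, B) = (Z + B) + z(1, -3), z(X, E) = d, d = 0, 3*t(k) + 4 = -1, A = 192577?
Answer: -192563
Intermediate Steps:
t(k) = -5/3 (t(k) = -4/3 + (1/3)*(-1) = -4/3 - 1/3 = -5/3)
z(X, E) = 0
a(N) = 1
M(Z, B) = B + Z (M(Z, B) = (Z + B) + 0 = (B + Z) + 0 = B + Z)
y(F) = -F
y(M(a(t(-4)), -15)) - A = -(-15 + 1) - 1*192577 = -1*(-14) - 192577 = 14 - 192577 = -192563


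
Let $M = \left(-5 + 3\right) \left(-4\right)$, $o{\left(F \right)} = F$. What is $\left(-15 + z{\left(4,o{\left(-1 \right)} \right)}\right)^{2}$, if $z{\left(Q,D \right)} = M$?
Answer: $49$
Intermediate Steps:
$M = 8$ ($M = \left(-2\right) \left(-4\right) = 8$)
$z{\left(Q,D \right)} = 8$
$\left(-15 + z{\left(4,o{\left(-1 \right)} \right)}\right)^{2} = \left(-15 + 8\right)^{2} = \left(-7\right)^{2} = 49$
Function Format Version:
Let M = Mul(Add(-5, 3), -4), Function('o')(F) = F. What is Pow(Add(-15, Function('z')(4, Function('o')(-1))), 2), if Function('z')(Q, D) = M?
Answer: 49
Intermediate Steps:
M = 8 (M = Mul(-2, -4) = 8)
Function('z')(Q, D) = 8
Pow(Add(-15, Function('z')(4, Function('o')(-1))), 2) = Pow(Add(-15, 8), 2) = Pow(-7, 2) = 49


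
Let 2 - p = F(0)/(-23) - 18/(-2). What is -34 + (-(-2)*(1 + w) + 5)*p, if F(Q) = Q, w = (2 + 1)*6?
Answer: -335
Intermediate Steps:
w = 18 (w = 3*6 = 18)
p = -7 (p = 2 - (0/(-23) - 18/(-2)) = 2 - (0*(-1/23) - 18*(-1/2)) = 2 - (0 + 9) = 2 - 1*9 = 2 - 9 = -7)
-34 + (-(-2)*(1 + w) + 5)*p = -34 + (-(-2)*(1 + 18) + 5)*(-7) = -34 + (-(-2)*19 + 5)*(-7) = -34 + (-1*(-38) + 5)*(-7) = -34 + (38 + 5)*(-7) = -34 + 43*(-7) = -34 - 301 = -335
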